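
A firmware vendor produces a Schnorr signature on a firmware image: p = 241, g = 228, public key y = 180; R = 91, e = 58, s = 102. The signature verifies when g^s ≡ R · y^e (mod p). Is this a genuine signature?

g^s mod p:
228^102 mod 241 = 194
R · y^e mod p:
180^58 mod 241 = 25
91·25 = 2275 ≡ 106 (mod 241)
194 ≠ 106; the check fails.

forged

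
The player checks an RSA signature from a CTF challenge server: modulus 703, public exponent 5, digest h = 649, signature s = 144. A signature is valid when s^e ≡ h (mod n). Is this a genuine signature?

s^5 mod 703 = 197
197 ≠ 649, so verification fails.

forged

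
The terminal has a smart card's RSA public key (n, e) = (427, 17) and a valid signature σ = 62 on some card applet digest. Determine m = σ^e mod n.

σ^2 ≡ 62^2 = 3844 ≡ 1
σ^4 ≡ 1^2 = 1
σ^8 ≡ 1^2 = 1
σ^16 ≡ 1^2 = 1
17 = 16 + 1, so σ^17 ≡ 1·62 ≡ 62 (mod 427)

62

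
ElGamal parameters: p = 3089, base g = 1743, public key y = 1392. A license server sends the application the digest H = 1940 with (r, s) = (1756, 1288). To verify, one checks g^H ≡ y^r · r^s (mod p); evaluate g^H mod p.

1743^2 = 3038049 ≡ 1562
1743^4 ≡ 1562^2 = 2439844 ≡ 2623
1743^8 ≡ 2623^2 = 6880129 ≡ 926
1743^16 ≡ 926^2 = 857476 ≡ 1823
1743^32 ≡ 1823^2 = 3323329 ≡ 2654
1743^64 ≡ 2654^2 = 7043716 ≡ 796
1743^128 ≡ 796^2 = 633616 ≡ 371
1743^256 ≡ 371^2 = 137641 ≡ 1725
1743^512 ≡ 1725^2 = 2975625 ≡ 918
1743^1024 ≡ 918^2 = 842724 ≡ 2516
1940 = 1024 + 512 + 256 + 128 + 16 + 4, so 1743^1940 ≡ 2516·918·1725·371·1823·2623 ≡ 2136 (mod 3089)

2136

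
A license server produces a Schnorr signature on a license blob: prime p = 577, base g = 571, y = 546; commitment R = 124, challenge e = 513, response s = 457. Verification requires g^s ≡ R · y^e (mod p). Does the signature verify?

does not verify

g^s mod p:
571^2 = 326041 ≡ 36
571^4 ≡ 36^2 = 1296 ≡ 142
571^8 ≡ 142^2 = 20164 ≡ 546
571^16 ≡ 546^2 = 298116 ≡ 384
571^32 ≡ 384^2 = 147456 ≡ 321
571^64 ≡ 321^2 = 103041 ≡ 335
571^128 ≡ 335^2 = 112225 ≡ 287
571^256 ≡ 287^2 = 82369 ≡ 435
457 = 256 + 128 + 64 + 8 + 1, so 571^457 ≡ 435·287·335·546·571 ≡ 453 (mod 577)
R · y^e mod p:
546^2 = 298116 ≡ 384
546^4 ≡ 384^2 = 147456 ≡ 321
546^8 ≡ 321^2 = 103041 ≡ 335
546^16 ≡ 335^2 = 112225 ≡ 287
546^32 ≡ 287^2 = 82369 ≡ 435
546^64 ≡ 435^2 = 189225 ≡ 546
546^128 ≡ 546^2 = 298116 ≡ 384
546^256 ≡ 384^2 = 147456 ≡ 321
546^512 ≡ 321^2 = 103041 ≡ 335
513 = 512 + 1, so 546^513 ≡ 335·546 ≡ 1 (mod 577)
124·1 = 124 ≡ 124 (mod 577)
453 ≠ 124; the check fails.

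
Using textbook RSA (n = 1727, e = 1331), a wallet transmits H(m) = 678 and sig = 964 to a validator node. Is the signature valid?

sig^2 ≡ 964^2 = 929296 ≡ 170
sig^4 ≡ 170^2 = 28900 ≡ 1268
sig^8 ≡ 1268^2 = 1607824 ≡ 1714
sig^16 ≡ 1714^2 = 2937796 ≡ 169
sig^32 ≡ 169^2 = 28561 ≡ 929
sig^64 ≡ 929^2 = 863041 ≡ 1268
sig^128 ≡ 1268^2 = 1607824 ≡ 1714
sig^256 ≡ 1714^2 = 2937796 ≡ 169
sig^512 ≡ 169^2 = 28561 ≡ 929
sig^1024 ≡ 929^2 = 863041 ≡ 1268
1331 = 1024 + 256 + 32 + 16 + 2 + 1, so sig^1331 ≡ 1268·169·929·169·170·964 ≡ 678 (mod 1727)
sig^1331 mod 1727 = 678 matches H(m).

valid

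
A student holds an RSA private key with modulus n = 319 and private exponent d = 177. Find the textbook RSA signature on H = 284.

H^2 ≡ 284^2 = 80656 ≡ 268
H^4 ≡ 268^2 = 71824 ≡ 49
H^8 ≡ 49^2 = 2401 ≡ 168
H^16 ≡ 168^2 = 28224 ≡ 152
H^32 ≡ 152^2 = 23104 ≡ 136
H^64 ≡ 136^2 = 18496 ≡ 313
H^128 ≡ 313^2 = 97969 ≡ 36
177 = 128 + 32 + 16 + 1, so H^177 ≡ 36·136·152·284 ≡ 268 (mod 319)

268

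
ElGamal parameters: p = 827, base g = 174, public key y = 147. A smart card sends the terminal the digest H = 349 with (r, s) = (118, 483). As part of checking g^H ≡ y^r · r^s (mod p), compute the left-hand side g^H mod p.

Squares mod 827: 174^1≡174, 174^2≡504, 174^4≡127, 174^8≡416, 174^16≡213, 174^32≡711, 174^64≡224, 174^128≡556, 174^256≡665
349 = 256 + 64 + 16 + 8 + 4 + 1, so 174^349 ≡ 665·224·213·416·127·174 ≡ 48 (mod 827)

48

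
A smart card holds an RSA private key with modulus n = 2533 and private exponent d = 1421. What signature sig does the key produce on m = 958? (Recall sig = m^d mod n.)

1812

Squares mod 2533: m^1≡958, m^2≡818, m^4≡412, m^8≡33, m^16≡1089, m^32≡477, m^64≡2092, m^128≡1973, m^256≡2041, m^512≡1429, m^1024≡443
1421 = 1024 + 256 + 128 + 8 + 4 + 1, so m^1421 ≡ 443·2041·1973·33·412·958 ≡ 1812 (mod 2533)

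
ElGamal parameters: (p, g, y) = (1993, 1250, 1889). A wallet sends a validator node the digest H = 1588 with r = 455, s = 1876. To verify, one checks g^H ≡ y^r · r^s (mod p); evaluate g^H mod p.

Squares mod 1993: 1250^1≡1250, 1250^2≡1981, 1250^4≡144, 1250^8≡806, 1250^16≡1911, 1250^32≡745, 1250^64≡971, 1250^128≡152, 1250^256≡1181, 1250^512≡1654, 1250^1024≡1320
1588 = 1024 + 512 + 32 + 16 + 4, so 1250^1588 ≡ 1320·1654·745·1911·144 ≡ 659 (mod 1993)

659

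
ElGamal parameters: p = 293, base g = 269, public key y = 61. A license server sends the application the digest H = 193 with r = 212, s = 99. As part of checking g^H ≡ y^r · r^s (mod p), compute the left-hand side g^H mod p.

269^2 = 72361 ≡ 283
269^4 ≡ 283^2 = 80089 ≡ 100
269^8 ≡ 100^2 = 10000 ≡ 38
269^16 ≡ 38^2 = 1444 ≡ 272
269^32 ≡ 272^2 = 73984 ≡ 148
269^64 ≡ 148^2 = 21904 ≡ 222
269^128 ≡ 222^2 = 49284 ≡ 60
193 = 128 + 64 + 1, so 269^193 ≡ 60·222·269 ≡ 276 (mod 293)

276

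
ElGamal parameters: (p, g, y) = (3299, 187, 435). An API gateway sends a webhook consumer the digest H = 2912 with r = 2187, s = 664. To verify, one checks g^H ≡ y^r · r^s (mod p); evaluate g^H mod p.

187^2 = 34969 ≡ 1979
187^4 ≡ 1979^2 = 3916441 ≡ 528
187^8 ≡ 528^2 = 278784 ≡ 1668
187^16 ≡ 1668^2 = 2782224 ≡ 1167
187^32 ≡ 1167^2 = 1361889 ≡ 2701
187^64 ≡ 2701^2 = 7295401 ≡ 1312
187^128 ≡ 1312^2 = 1721344 ≡ 2565
187^256 ≡ 2565^2 = 6579225 ≡ 1019
187^512 ≡ 1019^2 = 1038361 ≡ 2475
187^1024 ≡ 2475^2 = 6125625 ≡ 2681
187^2048 ≡ 2681^2 = 7187761 ≡ 2539
2912 = 2048 + 512 + 256 + 64 + 32, so 187^2912 ≡ 2539·2475·1019·1312·2701 ≡ 1347 (mod 3299)

1347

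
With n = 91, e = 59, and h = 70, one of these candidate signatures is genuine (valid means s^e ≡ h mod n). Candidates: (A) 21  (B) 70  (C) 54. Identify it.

A

Candidate A: Squares mod 91: 21^1≡21, 21^2≡77, 21^4≡14, 21^8≡14, 21^16≡14, 21^32≡14; 59 = 32 + 16 + 8 + 2 + 1, so 21^59 ≡ 14·14·14·77·21 ≡ 70 (mod 91)
  → matches h = 70
Candidate B: Squares mod 91: 70^1≡70, 70^2≡77, 70^4≡14, 70^8≡14, 70^16≡14, 70^32≡14; 59 = 32 + 16 + 8 + 2 + 1, so 70^59 ≡ 14·14·14·77·70 ≡ 21 (mod 91)
Candidate C: Squares mod 91: 54^1≡54, 54^2≡4, 54^4≡16, 54^8≡74, 54^16≡16, 54^32≡74; 59 = 32 + 16 + 8 + 2 + 1, so 54^59 ≡ 74·16·74·4·54 ≡ 59 (mod 91)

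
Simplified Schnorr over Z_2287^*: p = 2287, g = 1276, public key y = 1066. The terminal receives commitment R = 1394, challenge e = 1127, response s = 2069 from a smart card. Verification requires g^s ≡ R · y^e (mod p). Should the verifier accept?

g^s mod p:
1276^2 = 1628176 ≡ 2119
1276^4 ≡ 2119^2 = 4490161 ≡ 780
1276^8 ≡ 780^2 = 608400 ≡ 58
1276^16 ≡ 58^2 = 3364 ≡ 1077
1276^32 ≡ 1077^2 = 1159929 ≡ 420
1276^64 ≡ 420^2 = 176400 ≡ 301
1276^128 ≡ 301^2 = 90601 ≡ 1408
1276^256 ≡ 1408^2 = 1982464 ≡ 1922
1276^512 ≡ 1922^2 = 3694084 ≡ 579
1276^1024 ≡ 579^2 = 335241 ≡ 1339
1276^2048 ≡ 1339^2 = 1792921 ≡ 2200
2069 = 2048 + 16 + 4 + 1, so 1276^2069 ≡ 2200·1077·780·1276 ≡ 2136 (mod 2287)
R · y^e mod p:
1066^2 = 1136356 ≡ 2004
1066^4 ≡ 2004^2 = 4016016 ≡ 44
1066^8 ≡ 44^2 = 1936
1066^16 ≡ 1936^2 = 3748096 ≡ 1990
1066^32 ≡ 1990^2 = 3960100 ≡ 1303
1066^64 ≡ 1303^2 = 1697809 ≡ 855
1066^128 ≡ 855^2 = 731025 ≡ 1472
1066^256 ≡ 1472^2 = 2166784 ≡ 995
1066^512 ≡ 995^2 = 990025 ≡ 2041
1066^1024 ≡ 2041^2 = 4165681 ≡ 1054
1127 = 1024 + 64 + 32 + 4 + 2 + 1, so 1066^1127 ≡ 1054·855·1303·44·2004·1066 ≡ 77 (mod 2287)
1394·77 = 107338 ≡ 2136 (mod 2287)
2136 ≡ 2136 (mod 2287); signature holds.

accept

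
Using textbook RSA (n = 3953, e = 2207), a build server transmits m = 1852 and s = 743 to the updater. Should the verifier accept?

reject

s^2207 mod 3953 = 3050
3050 ≠ 1852, so verification fails.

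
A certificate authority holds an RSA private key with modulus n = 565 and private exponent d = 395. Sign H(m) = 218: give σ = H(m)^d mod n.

392

Squares mod 565: (H(m))^1≡218, (H(m))^2≡64, (H(m))^4≡141, (H(m))^8≡106, (H(m))^16≡501, (H(m))^32≡141, (H(m))^64≡106, (H(m))^128≡501, (H(m))^256≡141
395 = 256 + 128 + 8 + 2 + 1, so (H(m))^395 ≡ 141·501·106·64·218 ≡ 392 (mod 565)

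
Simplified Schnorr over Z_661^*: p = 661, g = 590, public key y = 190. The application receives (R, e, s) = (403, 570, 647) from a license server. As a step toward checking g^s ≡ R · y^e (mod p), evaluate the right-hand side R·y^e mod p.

403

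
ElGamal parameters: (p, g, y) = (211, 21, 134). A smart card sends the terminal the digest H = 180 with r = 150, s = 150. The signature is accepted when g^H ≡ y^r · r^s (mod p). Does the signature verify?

verifies

Left side g^H mod p:
Squares mod 211: 21^1≡21, 21^2≡19, 21^4≡150, 21^8≡134, 21^16≡21, 21^32≡19, 21^64≡150, 21^128≡134
180 = 128 + 32 + 16 + 4, so 21^180 ≡ 134·19·21·150 ≡ 1 (mod 211)
Right side y^r · r^s mod p:
Squares mod 211: 134^1≡134, 134^2≡21, 134^4≡19, 134^8≡150, 134^16≡134, 134^32≡21, 134^64≡19, 134^128≡150
150 = 128 + 16 + 4 + 2, so 134^150 ≡ 150·134·19·21 ≡ 1 (mod 211)
Squares mod 211: 150^1≡150, 150^2≡134, 150^4≡21, 150^8≡19, 150^16≡150, 150^32≡134, 150^64≡21, 150^128≡19
150 = 128 + 16 + 4 + 2, so 150^150 ≡ 19·150·21·134 ≡ 1 (mod 211)
1·1 = 1 ≡ 1 (mod 211)
1 ≡ 1 (mod 211), so the signature is genuine.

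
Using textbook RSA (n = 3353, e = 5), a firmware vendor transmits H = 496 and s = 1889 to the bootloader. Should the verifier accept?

s^5 mod 3353 = 496
Since 496 equals the digest 496, verification succeeds.

accept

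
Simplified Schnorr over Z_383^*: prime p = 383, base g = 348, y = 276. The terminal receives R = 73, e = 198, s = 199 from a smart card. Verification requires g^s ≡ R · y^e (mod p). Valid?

yes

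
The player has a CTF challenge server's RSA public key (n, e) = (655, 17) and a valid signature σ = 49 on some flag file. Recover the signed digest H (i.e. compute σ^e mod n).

9

σ^2 ≡ 49^2 = 2401 ≡ 436
σ^4 ≡ 436^2 = 190096 ≡ 146
σ^8 ≡ 146^2 = 21316 ≡ 356
σ^16 ≡ 356^2 = 126736 ≡ 321
17 = 16 + 1, so σ^17 ≡ 321·49 ≡ 9 (mod 655)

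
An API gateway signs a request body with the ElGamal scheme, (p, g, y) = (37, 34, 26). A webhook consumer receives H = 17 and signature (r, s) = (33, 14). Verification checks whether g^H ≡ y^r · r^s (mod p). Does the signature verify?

verifies

Left side g^H mod p:
34^17 mod 37 = 12
Right side y^r · r^s mod p:
26^33 mod 37 = 1
33^14 mod 37 = 12
1·12 = 12 ≡ 12 (mod 37)
12 ≡ 12 (mod 37), so the signature is genuine.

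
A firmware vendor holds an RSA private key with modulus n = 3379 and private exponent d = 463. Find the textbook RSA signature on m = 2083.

m^463 mod 3379 = 192

192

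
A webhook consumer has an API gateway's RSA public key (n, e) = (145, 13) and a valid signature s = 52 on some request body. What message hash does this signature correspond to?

82

Squares mod 145: s^1≡52, s^2≡94, s^4≡136, s^8≡81
13 = 8 + 4 + 1, so s^13 ≡ 81·136·52 ≡ 82 (mod 145)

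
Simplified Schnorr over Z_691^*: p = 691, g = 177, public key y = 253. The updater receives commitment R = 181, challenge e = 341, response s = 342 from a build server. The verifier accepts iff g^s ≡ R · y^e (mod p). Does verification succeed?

g^s mod p:
177^2 = 31329 ≡ 234
177^4 ≡ 234^2 = 54756 ≡ 167
177^8 ≡ 167^2 = 27889 ≡ 249
177^16 ≡ 249^2 = 62001 ≡ 502
177^32 ≡ 502^2 = 252004 ≡ 480
177^64 ≡ 480^2 = 230400 ≡ 297
177^128 ≡ 297^2 = 88209 ≡ 452
177^256 ≡ 452^2 = 204304 ≡ 459
342 = 256 + 64 + 16 + 4 + 2, so 177^342 ≡ 459·297·502·167·234 ≡ 181 (mod 691)
R · y^e mod p:
253^2 = 64009 ≡ 437
253^4 ≡ 437^2 = 190969 ≡ 253
253^8 ≡ 253^2 = 64009 ≡ 437
253^16 ≡ 437^2 = 190969 ≡ 253
253^32 ≡ 253^2 = 64009 ≡ 437
253^64 ≡ 437^2 = 190969 ≡ 253
253^128 ≡ 253^2 = 64009 ≡ 437
253^256 ≡ 437^2 = 190969 ≡ 253
341 = 256 + 64 + 16 + 4 + 1, so 253^341 ≡ 253·253·253·253·253 ≡ 437 (mod 691)
181·437 = 79097 ≡ 323 (mod 691)
181 ≠ 323; the check fails.

fails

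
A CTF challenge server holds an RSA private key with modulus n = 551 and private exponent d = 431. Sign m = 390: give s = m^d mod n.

439

m^431 mod 551 = 439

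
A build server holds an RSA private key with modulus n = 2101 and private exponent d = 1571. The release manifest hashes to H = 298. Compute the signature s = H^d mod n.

Squares mod 2101: H^1≡298, H^2≡562, H^4≡694, H^8≡507, H^16≡727, H^32≡1178, H^64≡1024, H^128≡177, H^256≡1915, H^512≡980, H^1024≡243
1571 = 1024 + 512 + 32 + 2 + 1, so H^1571 ≡ 243·980·1178·562·298 ≡ 1178 (mod 2101)

1178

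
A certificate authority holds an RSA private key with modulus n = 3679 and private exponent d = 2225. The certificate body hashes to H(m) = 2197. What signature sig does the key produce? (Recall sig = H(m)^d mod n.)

(H(m))^2225 mod 3679 = 3094

3094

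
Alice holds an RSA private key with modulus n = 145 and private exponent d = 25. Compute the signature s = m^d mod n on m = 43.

m^2 ≡ 43^2 = 1849 ≡ 109
m^4 ≡ 109^2 = 11881 ≡ 136
m^8 ≡ 136^2 = 18496 ≡ 81
m^16 ≡ 81^2 = 6561 ≡ 36
25 = 16 + 8 + 1, so m^25 ≡ 36·81·43 ≡ 108 (mod 145)

108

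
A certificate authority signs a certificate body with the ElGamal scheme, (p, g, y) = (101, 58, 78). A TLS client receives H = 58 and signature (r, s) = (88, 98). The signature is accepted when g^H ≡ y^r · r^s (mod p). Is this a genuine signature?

genuine

Left side g^H mod p:
Squares mod 101: 58^1≡58, 58^2≡31, 58^4≡52, 58^8≡78, 58^16≡24, 58^32≡71
58 = 32 + 16 + 8 + 2, so 58^58 ≡ 71·24·78·31 ≡ 78 (mod 101)
Right side y^r · r^s mod p:
Squares mod 101: 78^1≡78, 78^2≡24, 78^4≡71, 78^8≡92, 78^16≡81, 78^32≡97, 78^64≡16
88 = 64 + 16 + 8, so 78^88 ≡ 16·81·92 ≡ 52 (mod 101)
Squares mod 101: 88^1≡88, 88^2≡68, 88^4≡79, 88^8≡80, 88^16≡37, 88^32≡56, 88^64≡5
98 = 64 + 32 + 2, so 88^98 ≡ 5·56·68 ≡ 52 (mod 101)
52·52 = 2704 ≡ 78 (mod 101)
78 ≡ 78 (mod 101), so the signature is genuine.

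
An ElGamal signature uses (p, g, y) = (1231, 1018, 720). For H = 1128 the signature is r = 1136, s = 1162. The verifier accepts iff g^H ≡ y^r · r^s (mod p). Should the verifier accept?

accept

Left side g^H mod p:
Squares mod 1231: 1018^1≡1018, 1018^2≡1053, 1018^4≡909, 1018^8≡280, 1018^16≡847, 1018^32≡967, 1018^64≡760, 1018^128≡261, 1018^256≡416, 1018^512≡716, 1018^1024≡560
1128 = 1024 + 64 + 32 + 8, so 1018^1128 ≡ 560·760·967·280 ≡ 1095 (mod 1231)
Right side y^r · r^s mod p:
Squares mod 1231: 720^1≡720, 720^2≡149, 720^4≡43, 720^8≡618, 720^16≡314, 720^32≡116, 720^64≡1146, 720^128≡1070, 720^256≡70, 720^512≡1207, 720^1024≡576
1136 = 1024 + 64 + 32 + 16, so 720^1136 ≡ 576·1146·116·314 ≡ 1116 (mod 1231)
Squares mod 1231: 1136^1≡1136, 1136^2≡408, 1136^4≡279, 1136^8≡288, 1136^16≡467, 1136^32≡202, 1136^64≡181, 1136^128≡755, 1136^256≡72, 1136^512≡260, 1136^1024≡1126
1162 = 1024 + 128 + 8 + 2, so 1136^1162 ≡ 1126·755·288·408 ≡ 44 (mod 1231)
1116·44 = 49104 ≡ 1095 (mod 1231)
1095 ≡ 1095 (mod 1231), so the signature is genuine.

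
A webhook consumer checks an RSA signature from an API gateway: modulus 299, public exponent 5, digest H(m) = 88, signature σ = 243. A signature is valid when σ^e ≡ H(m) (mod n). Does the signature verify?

σ^2 ≡ 243^2 = 59049 ≡ 146
σ^4 ≡ 146^2 = 21316 ≡ 87
5 = 4 + 1, so σ^5 ≡ 87·243 ≡ 211 (mod 299)
The recovered value 211 does not match the digest 88.

does not verify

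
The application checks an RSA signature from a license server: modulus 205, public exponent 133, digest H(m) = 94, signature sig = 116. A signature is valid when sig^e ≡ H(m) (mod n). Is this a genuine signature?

forged

Squares mod 205: sig^1≡116, sig^2≡131, sig^4≡146, sig^8≡201, sig^16≡16, sig^32≡51, sig^64≡141, sig^128≡201
133 = 128 + 4 + 1, so sig^133 ≡ 201·146·116 ≡ 111 (mod 205)
111 ≠ 94, so verification fails.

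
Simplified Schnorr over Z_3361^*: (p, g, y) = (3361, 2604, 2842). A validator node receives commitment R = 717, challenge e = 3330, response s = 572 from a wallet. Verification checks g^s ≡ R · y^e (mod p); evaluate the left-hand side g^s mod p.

1393

2604^2 = 6780816 ≡ 1679
2604^4 ≡ 1679^2 = 2819041 ≡ 2523
2604^8 ≡ 2523^2 = 6365529 ≡ 3156
2604^16 ≡ 3156^2 = 9960336 ≡ 1693
2604^32 ≡ 1693^2 = 2866249 ≡ 2677
2604^64 ≡ 2677^2 = 7166329 ≡ 677
2604^128 ≡ 677^2 = 458329 ≡ 1233
2604^256 ≡ 1233^2 = 1520289 ≡ 1117
2604^512 ≡ 1117^2 = 1247689 ≡ 758
572 = 512 + 32 + 16 + 8 + 4, so 2604^572 ≡ 758·2677·1693·3156·2523 ≡ 1393 (mod 3361)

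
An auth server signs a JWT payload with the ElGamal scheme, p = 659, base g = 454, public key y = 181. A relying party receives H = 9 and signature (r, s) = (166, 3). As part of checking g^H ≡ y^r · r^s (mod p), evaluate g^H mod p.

454^2 = 206116 ≡ 508
454^4 ≡ 508^2 = 258064 ≡ 395
454^8 ≡ 395^2 = 156025 ≡ 501
9 = 8 + 1, so 454^9 ≡ 501·454 ≡ 99 (mod 659)

99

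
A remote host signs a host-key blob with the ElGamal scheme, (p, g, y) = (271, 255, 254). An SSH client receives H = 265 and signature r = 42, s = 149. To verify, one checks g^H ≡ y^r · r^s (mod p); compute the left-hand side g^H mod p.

183

255^2 = 65025 ≡ 256
255^4 ≡ 256^2 = 65536 ≡ 225
255^8 ≡ 225^2 = 50625 ≡ 219
255^16 ≡ 219^2 = 47961 ≡ 265
255^32 ≡ 265^2 = 70225 ≡ 36
255^64 ≡ 36^2 = 1296 ≡ 212
255^128 ≡ 212^2 = 44944 ≡ 229
255^256 ≡ 229^2 = 52441 ≡ 138
265 = 256 + 8 + 1, so 255^265 ≡ 138·219·255 ≡ 183 (mod 271)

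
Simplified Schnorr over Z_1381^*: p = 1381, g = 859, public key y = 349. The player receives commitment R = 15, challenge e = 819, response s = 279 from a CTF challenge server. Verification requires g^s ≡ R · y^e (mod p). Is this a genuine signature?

forged

g^s mod p:
859^2 = 737881 ≡ 427
859^4 ≡ 427^2 = 182329 ≡ 37
859^8 ≡ 37^2 = 1369
859^16 ≡ 1369^2 = 1874161 ≡ 144
859^32 ≡ 144^2 = 20736 ≡ 21
859^64 ≡ 21^2 = 441
859^128 ≡ 441^2 = 194481 ≡ 1141
859^256 ≡ 1141^2 = 1301881 ≡ 979
279 = 256 + 16 + 4 + 2 + 1, so 859^279 ≡ 979·144·37·427·859 ≡ 1336 (mod 1381)
R · y^e mod p:
349^2 = 121801 ≡ 273
349^4 ≡ 273^2 = 74529 ≡ 1336
349^8 ≡ 1336^2 = 1784896 ≡ 644
349^16 ≡ 644^2 = 414736 ≡ 436
349^32 ≡ 436^2 = 190096 ≡ 899
349^64 ≡ 899^2 = 808201 ≡ 316
349^128 ≡ 316^2 = 99856 ≡ 424
349^256 ≡ 424^2 = 179776 ≡ 246
349^512 ≡ 246^2 = 60516 ≡ 1133
819 = 512 + 256 + 32 + 16 + 2 + 1, so 349^819 ≡ 1133·246·899·436·273·349 ≡ 209 (mod 1381)
15·209 = 3135 ≡ 373 (mod 1381)
1336 ≠ 373; the check fails.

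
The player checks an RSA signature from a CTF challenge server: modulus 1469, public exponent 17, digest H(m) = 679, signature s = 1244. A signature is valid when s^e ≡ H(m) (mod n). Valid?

s^2 ≡ 1244^2 = 1547536 ≡ 679
s^4 ≡ 679^2 = 461041 ≡ 1244
s^8 ≡ 1244^2 = 1547536 ≡ 679
s^16 ≡ 679^2 = 461041 ≡ 1244
17 = 16 + 1, so s^17 ≡ 1244·1244 ≡ 679 (mod 1469)
679 = H(m), so the signature checks out.

yes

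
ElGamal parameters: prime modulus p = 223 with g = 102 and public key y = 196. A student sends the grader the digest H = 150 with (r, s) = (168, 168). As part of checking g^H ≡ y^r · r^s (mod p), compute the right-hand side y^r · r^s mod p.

196^168 mod 223 = 68
168^168 mod 223 = 169
y^r · r^s ≡ 68·169 = 11492 ≡ 119 (mod 223)

119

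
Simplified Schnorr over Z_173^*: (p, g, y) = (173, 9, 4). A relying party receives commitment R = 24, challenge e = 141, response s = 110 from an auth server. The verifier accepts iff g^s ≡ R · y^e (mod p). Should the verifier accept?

reject

g^s mod p:
9^2 = 81
9^4 ≡ 81^2 = 6561 ≡ 160
9^8 ≡ 160^2 = 25600 ≡ 169
9^16 ≡ 169^2 = 28561 ≡ 16
9^32 ≡ 16^2 = 256 ≡ 83
9^64 ≡ 83^2 = 6889 ≡ 142
110 = 64 + 32 + 8 + 4 + 2, so 9^110 ≡ 142·83·169·160·81 ≡ 109 (mod 173)
R · y^e mod p:
4^2 = 16
4^4 ≡ 16^2 = 256 ≡ 83
4^8 ≡ 83^2 = 6889 ≡ 142
4^16 ≡ 142^2 = 20164 ≡ 96
4^32 ≡ 96^2 = 9216 ≡ 47
4^64 ≡ 47^2 = 2209 ≡ 133
4^128 ≡ 133^2 = 17689 ≡ 43
141 = 128 + 8 + 4 + 1, so 4^141 ≡ 43·142·83·4 ≡ 151 (mod 173)
24·151 = 3624 ≡ 164 (mod 173)
109 ≠ 164; the check fails.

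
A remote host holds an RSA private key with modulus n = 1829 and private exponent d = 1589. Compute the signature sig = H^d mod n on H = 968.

H^1589 mod 1829 = 474

474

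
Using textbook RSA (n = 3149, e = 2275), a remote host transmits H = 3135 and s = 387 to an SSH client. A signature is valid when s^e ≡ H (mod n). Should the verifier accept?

s^2 ≡ 387^2 = 149769 ≡ 1766
s^4 ≡ 1766^2 = 3118756 ≡ 1246
s^8 ≡ 1246^2 = 1552516 ≡ 59
s^16 ≡ 59^2 = 3481 ≡ 332
s^32 ≡ 332^2 = 110224 ≡ 9
s^64 ≡ 9^2 = 81
s^128 ≡ 81^2 = 6561 ≡ 263
s^256 ≡ 263^2 = 69169 ≡ 3040
s^512 ≡ 3040^2 = 9241600 ≡ 2434
s^1024 ≡ 2434^2 = 5924356 ≡ 1087
s^2048 ≡ 1087^2 = 1181569 ≡ 694
2275 = 2048 + 128 + 64 + 32 + 2 + 1, so s^2275 ≡ 694·263·81·9·1766·387 ≡ 3001 (mod 3149)
The recovered value 3001 does not match the digest 3135.

reject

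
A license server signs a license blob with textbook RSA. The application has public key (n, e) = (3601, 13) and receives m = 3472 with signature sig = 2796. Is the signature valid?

Squares mod 3601: sig^1≡2796, sig^2≡3446, sig^4≡2419, sig^8≡3537
13 = 8 + 4 + 1, so sig^13 ≡ 3537·2419·2796 ≡ 3472 (mod 3601)
Since 3472 equals the digest 3472, verification succeeds.

valid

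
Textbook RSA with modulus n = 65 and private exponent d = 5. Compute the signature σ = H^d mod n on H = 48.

H^5 mod 65 = 3

3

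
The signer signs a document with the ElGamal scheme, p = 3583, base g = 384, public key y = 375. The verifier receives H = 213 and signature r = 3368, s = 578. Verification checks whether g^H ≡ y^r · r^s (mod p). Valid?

Left side g^H mod p:
Squares mod 3583: 384^1≡384, 384^2≡553, 384^4≡1254, 384^8≡3162, 384^16≡1674, 384^32≡370, 384^64≡746, 384^128≡1151
213 = 128 + 64 + 16 + 4 + 1, so 384^213 ≡ 1151·746·1674·1254·384 ≡ 3005 (mod 3583)
Right side y^r · r^s mod p:
Squares mod 3583: 375^1≡375, 375^2≡888, 375^4≡284, 375^8≡1830, 375^16≡2378, 375^32≡910, 375^64≡427, 375^128≡3179, 375^256≡1981, 375^512≡976, 375^1024≡3081, 375^2048≡1194
3368 = 2048 + 1024 + 256 + 32 + 8, so 375^3368 ≡ 1194·3081·1981·910·1830 ≡ 803 (mod 3583)
Squares mod 3583: 3368^1≡3368, 3368^2≡3229, 3368^4≡3494, 3368^8≡755, 3368^16≡328, 3368^32≡94, 3368^64≡1670, 3368^128≡1326, 3368^256≡2606, 3368^512≡1451
578 = 512 + 64 + 2, so 3368^578 ≡ 1451·1670·3229 ≡ 267 (mod 3583)
803·267 = 214401 ≡ 3004 (mod 3583)
3005 ≠ 3004, so verification fails.

no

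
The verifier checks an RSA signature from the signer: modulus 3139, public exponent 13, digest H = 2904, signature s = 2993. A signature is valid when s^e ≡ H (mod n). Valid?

no

Squares mod 3139: s^1≡2993, s^2≡2482, s^4≡1606, s^8≡2117
13 = 8 + 4 + 1, so s^13 ≡ 2117·1606·2993 ≡ 73 (mod 3139)
73 ≠ 2904, so verification fails.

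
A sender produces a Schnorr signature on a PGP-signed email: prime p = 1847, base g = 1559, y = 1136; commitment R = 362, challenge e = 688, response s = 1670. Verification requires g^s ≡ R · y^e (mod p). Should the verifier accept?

accept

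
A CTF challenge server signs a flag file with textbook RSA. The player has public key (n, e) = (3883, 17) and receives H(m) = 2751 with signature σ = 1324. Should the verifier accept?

reject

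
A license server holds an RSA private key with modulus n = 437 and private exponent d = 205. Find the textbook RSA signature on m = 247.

342

m^205 mod 437 = 342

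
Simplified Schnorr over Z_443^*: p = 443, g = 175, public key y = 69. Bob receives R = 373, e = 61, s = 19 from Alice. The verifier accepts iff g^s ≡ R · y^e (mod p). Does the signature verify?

g^s mod p:
Squares mod 443: 175^1≡175, 175^2≡58, 175^4≡263, 175^8≡61, 175^16≡177
19 = 16 + 2 + 1, so 175^19 ≡ 177·58·175 ≡ 185 (mod 443)
R · y^e mod p:
Squares mod 443: 69^1≡69, 69^2≡331, 69^4≡140, 69^8≡108, 69^16≡146, 69^32≡52
61 = 32 + 16 + 8 + 4 + 1, so 69^61 ≡ 52·146·108·140·69 ≡ 29 (mod 443)
373·29 = 10817 ≡ 185 (mod 443)
185 ≡ 185 (mod 443); signature holds.

verifies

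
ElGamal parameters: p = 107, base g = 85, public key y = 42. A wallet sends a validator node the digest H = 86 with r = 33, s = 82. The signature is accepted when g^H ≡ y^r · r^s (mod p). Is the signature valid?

valid

Left side g^H mod p:
85^2 = 7225 ≡ 56
85^4 ≡ 56^2 = 3136 ≡ 33
85^8 ≡ 33^2 = 1089 ≡ 19
85^16 ≡ 19^2 = 361 ≡ 40
85^32 ≡ 40^2 = 1600 ≡ 102
85^64 ≡ 102^2 = 10404 ≡ 25
86 = 64 + 16 + 4 + 2, so 85^86 ≡ 25·40·33·56 ≡ 3 (mod 107)
Right side y^r · r^s mod p:
42^2 = 1764 ≡ 52
42^4 ≡ 52^2 = 2704 ≡ 29
42^8 ≡ 29^2 = 841 ≡ 92
42^16 ≡ 92^2 = 8464 ≡ 11
42^32 ≡ 11^2 = 121 ≡ 14
33 = 32 + 1, so 42^33 ≡ 14·42 ≡ 53 (mod 107)
33^2 = 1089 ≡ 19
33^4 ≡ 19^2 = 361 ≡ 40
33^8 ≡ 40^2 = 1600 ≡ 102
33^16 ≡ 102^2 = 10404 ≡ 25
33^32 ≡ 25^2 = 625 ≡ 90
33^64 ≡ 90^2 = 8100 ≡ 75
82 = 64 + 16 + 2, so 33^82 ≡ 75·25·19 ≡ 101 (mod 107)
53·101 = 5353 ≡ 3 (mod 107)
3 ≡ 3 (mod 107), so the signature is genuine.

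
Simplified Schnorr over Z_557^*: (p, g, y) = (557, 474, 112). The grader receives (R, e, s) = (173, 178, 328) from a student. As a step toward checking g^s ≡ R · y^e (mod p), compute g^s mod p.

33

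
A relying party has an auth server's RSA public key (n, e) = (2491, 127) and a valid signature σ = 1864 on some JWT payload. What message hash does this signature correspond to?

Squares mod 2491: σ^1≡1864, σ^2≡2042, σ^4≡2321, σ^8≡1499, σ^16≡119, σ^32≡1706, σ^64≡948
127 = 64 + 32 + 16 + 8 + 4 + 2 + 1, so σ^127 ≡ 948·1706·119·1499·2321·2042·1864 ≡ 1594 (mod 2491)

1594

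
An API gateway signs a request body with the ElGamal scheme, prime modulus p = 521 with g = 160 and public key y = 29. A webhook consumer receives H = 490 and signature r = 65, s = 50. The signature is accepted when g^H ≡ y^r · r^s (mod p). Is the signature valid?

Left side g^H mod p:
160^490 mod 521 = 201
Right side y^r · r^s mod p:
29^65 mod 521 = 1
65^50 mod 521 = 201
1·201 = 201 ≡ 201 (mod 521)
201 ≡ 201 (mod 521), so the signature is genuine.

valid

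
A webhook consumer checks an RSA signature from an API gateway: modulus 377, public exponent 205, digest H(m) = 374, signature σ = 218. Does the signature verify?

σ^2 ≡ 218^2 = 47524 ≡ 22
σ^4 ≡ 22^2 = 484 ≡ 107
σ^8 ≡ 107^2 = 11449 ≡ 139
σ^16 ≡ 139^2 = 19321 ≡ 94
σ^32 ≡ 94^2 = 8836 ≡ 165
σ^64 ≡ 165^2 = 27225 ≡ 81
σ^128 ≡ 81^2 = 6561 ≡ 152
205 = 128 + 64 + 8 + 4 + 1, so σ^205 ≡ 152·81·139·107·218 ≡ 374 (mod 377)
374 = H(m), so the signature checks out.

verifies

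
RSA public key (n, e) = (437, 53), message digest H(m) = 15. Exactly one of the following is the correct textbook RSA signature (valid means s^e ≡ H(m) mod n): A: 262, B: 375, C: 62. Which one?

B

Candidate A: Squares mod 437: 262^1≡262, 262^2≡35, 262^4≡351, 262^8≡404, 262^16≡215, 262^32≡340; 53 = 32 + 16 + 4 + 1, so 262^53 ≡ 340·215·351·262 ≡ 71 (mod 437)
Candidate B: Squares mod 437: 375^1≡375, 375^2≡348, 375^4≡55, 375^8≡403, 375^16≡282, 375^32≡427; 53 = 32 + 16 + 4 + 1, so 375^53 ≡ 427·282·55·375 ≡ 15 (mod 437)
  → matches H(m) = 15
Candidate C: Squares mod 437: 62^1≡62, 62^2≡348, 62^4≡55, 62^8≡403, 62^16≡282, 62^32≡427; 53 = 32 + 16 + 4 + 1, so 62^53 ≡ 427·282·55·62 ≡ 422 (mod 437)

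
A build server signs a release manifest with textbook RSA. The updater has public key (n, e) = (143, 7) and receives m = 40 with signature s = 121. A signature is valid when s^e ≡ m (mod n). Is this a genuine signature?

Squares mod 143: s^1≡121, s^2≡55, s^4≡22
7 = 4 + 2 + 1, so s^7 ≡ 22·55·121 ≡ 121 (mod 143)
The recovered value 121 does not match the digest 40.

forged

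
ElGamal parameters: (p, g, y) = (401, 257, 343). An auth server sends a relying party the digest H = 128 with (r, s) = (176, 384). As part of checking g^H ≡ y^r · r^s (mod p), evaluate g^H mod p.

195

257^2 = 66049 ≡ 285
257^4 ≡ 285^2 = 81225 ≡ 223
257^8 ≡ 223^2 = 49729 ≡ 5
257^16 ≡ 5^2 = 25
257^32 ≡ 25^2 = 625 ≡ 224
257^64 ≡ 224^2 = 50176 ≡ 51
257^128 ≡ 51^2 = 2601 ≡ 195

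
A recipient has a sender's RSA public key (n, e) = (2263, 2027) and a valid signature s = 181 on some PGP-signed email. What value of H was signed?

s^2 ≡ 181^2 = 32761 ≡ 1079
s^4 ≡ 1079^2 = 1164241 ≡ 1059
s^8 ≡ 1059^2 = 1121481 ≡ 1296
s^16 ≡ 1296^2 = 1679616 ≡ 470
s^32 ≡ 470^2 = 220900 ≡ 1389
s^64 ≡ 1389^2 = 1929321 ≡ 1245
s^128 ≡ 1245^2 = 1550025 ≡ 2133
s^256 ≡ 2133^2 = 4549689 ≡ 1059
s^512 ≡ 1059^2 = 1121481 ≡ 1296
s^1024 ≡ 1296^2 = 1679616 ≡ 470
2027 = 1024 + 512 + 256 + 128 + 64 + 32 + 8 + 2 + 1, so s^2027 ≡ 470·1296·1059·2133·1245·1389·1296·1079·181 ≡ 6 (mod 2263)

6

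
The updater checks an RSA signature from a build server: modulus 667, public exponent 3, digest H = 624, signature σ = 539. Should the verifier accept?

reject

Squares mod 667: σ^1≡539, σ^2≡376
3 = 2 + 1, so σ^3 ≡ 376·539 ≡ 563 (mod 667)
563 ≠ 624, so verification fails.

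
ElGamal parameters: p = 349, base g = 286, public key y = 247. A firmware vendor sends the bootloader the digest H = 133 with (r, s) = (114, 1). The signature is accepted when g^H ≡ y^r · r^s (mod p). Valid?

Left side g^H mod p:
Squares mod 349: 286^1≡286, 286^2≡130, 286^4≡148, 286^8≡266, 286^16≡258, 286^32≡254, 286^64≡300, 286^128≡307
133 = 128 + 4 + 1, so 286^133 ≡ 307·148·286 ≡ 30 (mod 349)
Right side y^r · r^s mod p:
Squares mod 349: 247^1≡247, 247^2≡283, 247^4≡168, 247^8≡304, 247^16≡280, 247^32≡224, 247^64≡269
114 = 64 + 32 + 16 + 2, so 247^114 ≡ 269·224·280·283 ≡ 37 (mod 349)
114^1 mod 349 = 114
37·114 = 4218 ≡ 30 (mod 349)
30 ≡ 30 (mod 349), so the signature is genuine.

yes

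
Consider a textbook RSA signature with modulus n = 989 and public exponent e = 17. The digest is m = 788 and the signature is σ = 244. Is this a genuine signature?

σ^17 mod 989 = 779
σ^17 mod 989 = 779, but m = 788.

forged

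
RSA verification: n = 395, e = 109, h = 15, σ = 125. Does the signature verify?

Squares mod 395: σ^1≡125, σ^2≡220, σ^4≡210, σ^8≡255, σ^16≡245, σ^32≡380, σ^64≡225
109 = 64 + 32 + 8 + 4 + 1, so σ^109 ≡ 225·380·255·210·125 ≡ 180 (mod 395)
The recovered value 180 does not match the digest 15.

does not verify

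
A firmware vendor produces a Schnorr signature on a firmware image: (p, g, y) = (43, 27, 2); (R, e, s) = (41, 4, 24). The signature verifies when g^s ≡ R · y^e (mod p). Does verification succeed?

g^s mod p:
27^2 = 729 ≡ 41
27^4 ≡ 41^2 = 1681 ≡ 4
27^8 ≡ 4^2 = 16
27^16 ≡ 16^2 = 256 ≡ 41
24 = 16 + 8, so 27^24 ≡ 41·16 ≡ 11 (mod 43)
R · y^e mod p:
2^2 = 4
2^4 ≡ 4^2 = 16
41·16 = 656 ≡ 11 (mod 43)
11 ≡ 11 (mod 43); signature holds.

passes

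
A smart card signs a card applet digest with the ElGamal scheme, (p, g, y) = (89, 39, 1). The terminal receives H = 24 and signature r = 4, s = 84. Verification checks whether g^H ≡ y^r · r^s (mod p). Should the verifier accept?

Left side g^H mod p:
Squares mod 89: 39^1≡39, 39^2≡8, 39^4≡64, 39^8≡2, 39^16≡4
24 = 16 + 8, so 39^24 ≡ 4·2 ≡ 8 (mod 89)
Right side y^r · r^s mod p:
Squares mod 89: 1^1≡1, 1^2≡1, 1^4≡1
1^4 ≡ 1 (mod 89)
Squares mod 89: 4^1≡4, 4^2≡16, 4^4≡78, 4^8≡32, 4^16≡45, 4^32≡67, 4^64≡39
84 = 64 + 16 + 4, so 4^84 ≡ 39·45·78 ≡ 8 (mod 89)
1·8 = 8 ≡ 8 (mod 89)
8 ≡ 8 (mod 89), so the signature is genuine.

accept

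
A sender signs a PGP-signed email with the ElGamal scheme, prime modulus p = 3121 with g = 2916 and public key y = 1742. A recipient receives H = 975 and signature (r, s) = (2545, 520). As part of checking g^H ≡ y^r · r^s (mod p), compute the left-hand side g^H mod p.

79

2916^2 = 8503056 ≡ 1452
2916^4 ≡ 1452^2 = 2108304 ≡ 1629
2916^8 ≡ 1629^2 = 2653641 ≡ 791
2916^16 ≡ 791^2 = 625681 ≡ 1481
2916^32 ≡ 1481^2 = 2193361 ≡ 2419
2916^64 ≡ 2419^2 = 5851561 ≡ 2807
2916^128 ≡ 2807^2 = 7879249 ≡ 1845
2916^256 ≡ 1845^2 = 3404025 ≡ 2135
2916^512 ≡ 2135^2 = 4558225 ≡ 1565
975 = 512 + 256 + 128 + 64 + 8 + 4 + 2 + 1, so 2916^975 ≡ 1565·2135·1845·2807·791·1629·1452·2916 ≡ 79 (mod 3121)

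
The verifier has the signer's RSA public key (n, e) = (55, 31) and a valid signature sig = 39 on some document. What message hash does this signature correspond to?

Squares mod 55: sig^1≡39, sig^2≡36, sig^4≡31, sig^8≡26, sig^16≡16
31 = 16 + 8 + 4 + 2 + 1, so sig^31 ≡ 16·26·31·36·39 ≡ 39 (mod 55)

39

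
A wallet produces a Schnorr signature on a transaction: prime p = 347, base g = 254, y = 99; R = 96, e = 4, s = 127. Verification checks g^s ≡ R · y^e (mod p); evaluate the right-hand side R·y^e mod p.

Squares mod 347: 99^1≡99, 99^2≡85, 99^4≡285
99^4 ≡ 285 (mod 347)
R · y^e ≡ 96·285 = 27360 ≡ 294 (mod 347)

294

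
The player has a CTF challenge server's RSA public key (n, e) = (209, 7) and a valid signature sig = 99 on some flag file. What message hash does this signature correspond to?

sig^2 ≡ 99^2 = 9801 ≡ 187
sig^4 ≡ 187^2 = 34969 ≡ 66
7 = 4 + 2 + 1, so sig^7 ≡ 66·187·99 ≡ 44 (mod 209)

44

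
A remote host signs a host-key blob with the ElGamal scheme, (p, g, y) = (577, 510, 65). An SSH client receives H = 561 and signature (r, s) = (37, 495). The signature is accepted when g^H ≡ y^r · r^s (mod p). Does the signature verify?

verifies

Left side g^H mod p:
Squares mod 577: 510^1≡510, 510^2≡450, 510^4≡550, 510^8≡152, 510^16≡24, 510^32≡576, 510^64≡1, 510^128≡1, 510^256≡1, 510^512≡1
561 = 512 + 32 + 16 + 1, so 510^561 ≡ 1·576·24·510 ≡ 454 (mod 577)
Right side y^r · r^s mod p:
Squares mod 577: 65^1≡65, 65^2≡186, 65^4≡553, 65^8≡576, 65^16≡1, 65^32≡1
37 = 32 + 4 + 1, so 65^37 ≡ 1·553·65 ≡ 171 (mod 577)
Squares mod 577: 37^1≡37, 37^2≡215, 37^4≡65, 37^8≡186, 37^16≡553, 37^32≡576, 37^64≡1, 37^128≡1, 37^256≡1
495 = 256 + 128 + 64 + 32 + 8 + 4 + 2 + 1, so 37^495 ≡ 1·1·1·576·186·65·215·37 ≡ 141 (mod 577)
171·141 = 24111 ≡ 454 (mod 577)
454 ≡ 454 (mod 577), so the signature is genuine.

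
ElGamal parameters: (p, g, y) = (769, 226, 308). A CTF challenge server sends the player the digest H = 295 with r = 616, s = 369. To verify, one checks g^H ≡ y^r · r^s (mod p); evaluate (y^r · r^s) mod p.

Squares mod 769: 308^1≡308, 308^2≡277, 308^4≡598, 308^8≡19, 308^16≡361, 308^32≡360, 308^64≡408, 308^128≡360, 308^256≡408, 308^512≡360
616 = 512 + 64 + 32 + 8, so 308^616 ≡ 360·408·360·19 ≡ 688 (mod 769)
Squares mod 769: 616^1≡616, 616^2≡339, 616^4≡340, 616^8≡250, 616^16≡211, 616^32≡688, 616^64≡409, 616^128≡408, 616^256≡360
369 = 256 + 64 + 32 + 16 + 1, so 616^369 ≡ 360·409·688·211·616 ≡ 484 (mod 769)
y^r · r^s ≡ 688·484 = 332992 ≡ 15 (mod 769)

15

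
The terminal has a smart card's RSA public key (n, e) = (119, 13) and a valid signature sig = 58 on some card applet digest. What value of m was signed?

23

Squares mod 119: sig^1≡58, sig^2≡32, sig^4≡72, sig^8≡67
13 = 8 + 4 + 1, so sig^13 ≡ 67·72·58 ≡ 23 (mod 119)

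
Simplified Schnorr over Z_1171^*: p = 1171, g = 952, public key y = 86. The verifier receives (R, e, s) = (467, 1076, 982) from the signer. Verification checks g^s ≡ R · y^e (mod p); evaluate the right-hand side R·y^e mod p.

533

Squares mod 1171: 86^1≡86, 86^2≡370, 86^4≡1064, 86^8≡910, 86^16≡203, 86^32≡224, 86^64≡994, 86^128≡883, 86^256≡974, 86^512≡166, 86^1024≡623
1076 = 1024 + 32 + 16 + 4, so 86^1076 ≡ 623·224·203·1064 ≡ 623 (mod 1171)
R · y^e ≡ 467·623 = 290941 ≡ 533 (mod 1171)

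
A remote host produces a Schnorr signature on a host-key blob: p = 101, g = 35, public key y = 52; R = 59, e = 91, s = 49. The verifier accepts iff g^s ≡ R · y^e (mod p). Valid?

yes

g^s mod p:
Squares mod 101: 35^1≡35, 35^2≡13, 35^4≡68, 35^8≡79, 35^16≡80, 35^32≡37
49 = 32 + 16 + 1, so 35^49 ≡ 37·80·35 ≡ 75 (mod 101)
R · y^e mod p:
Squares mod 101: 52^1≡52, 52^2≡78, 52^4≡24, 52^8≡71, 52^16≡92, 52^32≡81, 52^64≡97
91 = 64 + 16 + 8 + 2 + 1, so 52^91 ≡ 97·92·71·78·52 ≡ 92 (mod 101)
59·92 = 5428 ≡ 75 (mod 101)
75 ≡ 75 (mod 101); signature holds.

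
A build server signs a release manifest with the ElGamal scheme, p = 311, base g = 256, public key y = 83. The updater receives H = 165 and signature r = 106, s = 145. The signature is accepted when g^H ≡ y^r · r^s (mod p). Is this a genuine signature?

genuine

Left side g^H mod p:
Squares mod 311: 256^1≡256, 256^2≡226, 256^4≡72, 256^8≡208, 256^16≡35, 256^32≡292, 256^64≡50, 256^128≡12
165 = 128 + 32 + 4 + 1, so 256^165 ≡ 12·292·72·256 ≡ 47 (mod 311)
Right side y^r · r^s mod p:
Squares mod 311: 83^1≡83, 83^2≡47, 83^4≡32, 83^8≡91, 83^16≡195, 83^32≡83, 83^64≡47
106 = 64 + 32 + 8 + 2, so 83^106 ≡ 47·83·91·47 ≡ 49 (mod 311)
Squares mod 311: 106^1≡106, 106^2≡40, 106^4≡45, 106^8≡159, 106^16≡90, 106^32≡14, 106^64≡196, 106^128≡163
145 = 128 + 16 + 1, so 106^145 ≡ 163·90·106 ≡ 20 (mod 311)
49·20 = 980 ≡ 47 (mod 311)
47 ≡ 47 (mod 311), so the signature is genuine.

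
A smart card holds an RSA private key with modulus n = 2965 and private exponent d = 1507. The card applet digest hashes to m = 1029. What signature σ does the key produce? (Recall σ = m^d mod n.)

Squares mod 2965: m^1≡1029, m^2≡336, m^4≡226, m^8≡671, m^16≡2526, m^32≡2961, m^64≡16, m^128≡256, m^256≡306, m^512≡1721, m^1024≡2771
1507 = 1024 + 256 + 128 + 64 + 32 + 2 + 1, so m^1507 ≡ 2771·306·256·16·2961·336·1029 ≡ 2614 (mod 2965)

2614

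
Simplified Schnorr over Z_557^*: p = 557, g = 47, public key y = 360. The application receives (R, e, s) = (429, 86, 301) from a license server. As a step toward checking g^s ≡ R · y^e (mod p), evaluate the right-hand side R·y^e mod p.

Squares mod 557: 360^1≡360, 360^2≡376, 360^4≡455, 360^8≡378, 360^16≡292, 360^32≡43, 360^64≡178
86 = 64 + 16 + 4 + 2, so 360^86 ≡ 178·292·455·376 ≡ 250 (mod 557)
R · y^e ≡ 429·250 = 107250 ≡ 306 (mod 557)

306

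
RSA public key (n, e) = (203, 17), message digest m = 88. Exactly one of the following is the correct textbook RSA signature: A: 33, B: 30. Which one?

Candidate A: 33^2 = 1089 ≡ 74; 33^4 ≡ 74^2 = 5476 ≡ 198; 33^8 ≡ 198^2 = 39204 ≡ 25; 33^16 ≡ 25^2 = 625 ≡ 16; 17 = 16 + 1, so 33^17 ≡ 16·33 ≡ 122 (mod 203)
Candidate B: 30^2 = 900 ≡ 88; 30^4 ≡ 88^2 = 7744 ≡ 30; 30^8 ≡ 30^2 = 900 ≡ 88; 30^16 ≡ 88^2 = 7744 ≡ 30; 17 = 16 + 1, so 30^17 ≡ 30·30 ≡ 88 (mod 203)
  → matches m = 88

B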